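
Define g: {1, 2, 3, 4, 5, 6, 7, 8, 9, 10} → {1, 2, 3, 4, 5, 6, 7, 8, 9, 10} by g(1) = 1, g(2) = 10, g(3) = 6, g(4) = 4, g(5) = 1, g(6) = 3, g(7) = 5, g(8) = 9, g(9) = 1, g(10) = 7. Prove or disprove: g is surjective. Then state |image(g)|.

No element maps to 2, so g is not surjective.
The image of g is {1, 3, 4, 5, 6, 7, 9, 10}, which has 8 elements.

8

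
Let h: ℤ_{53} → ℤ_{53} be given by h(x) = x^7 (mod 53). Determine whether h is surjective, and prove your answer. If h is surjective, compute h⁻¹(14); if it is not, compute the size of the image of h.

Since 53 is prime, the nonzero elements of ℤ_{53} form a cyclic group of order 52.
As gcd(7, 52) = 1, raising to the 7th power is a bijection on this group: if a^7 ≡ b^7 then (ab^{−1})^7 = 1, and the only element of order dividing gcd(7, 52) = 1 is 1, so a = b.
With h(0) = 0 this makes h injective on all of ℤ_{53}, hence bijective (finite equal-size domain and codomain). In particular h is surjective.
Since h is surjective, we find the preimage of 14. The inverse of x ↦ x^7 on (ℤ_{53})^× is x ↦ x^15, because 7·15 = 105 = 2·52 + 1 ≡ 1 (mod 52) and x^{52} = 1 for x ≠ 0 (Fermat). So h⁻¹(14) = 14^15 mod 53.
Repeated squaring mod 53: 14^1 ≡ 14, 14^2 ≡ 14² = 196 ≡ 37, 14^4 ≡ 37² = 1369 ≡ 44, 14^8 ≡ 44² = 1936 ≡ 28. Since 15 = 8 + 4 + 2 + 1, 14^15 ≡ 28·44·37·14: 28·44 = 1232 ≡ 13, then 13·37 = 481 ≡ 4, then 4·14 = 56 ≡ 3. So 14^15 ≡ 3 (mod 53).
Hence h⁻¹(14) = 3.

3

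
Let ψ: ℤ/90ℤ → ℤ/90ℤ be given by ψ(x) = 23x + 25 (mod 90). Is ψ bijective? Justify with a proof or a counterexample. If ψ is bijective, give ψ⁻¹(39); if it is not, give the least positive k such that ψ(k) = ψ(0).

28

If ψ(u) = ψ(v), then 23u ≡ 23v (mod 90). Because gcd(23, 90) = 1, we may cancel 23 to get u ≡ v (mod 90).
We now compute 23⁻¹ mod 90 explicitly. Euclid's algorithm: 90 = 3·23 + 21, 23 = 1·21 + 2, 21 = 10·2 + 1; back-substituting gives 1 = 47·23 − 12·90, so 23⁻¹ ≡ 47 (mod 90).
For any y ∈ ℤ/90ℤ, x = 47(y − 25) mod 90 satisfies ψ(x) = 23·47(y − 25) + 25 ≡ y (since 23·47 ≡ 1 mod 90). So every y has a preimage.
Thus ψ is bijective.
Since ψ is bijective, we find ψ⁻¹(39): we need 23x ≡ 39 − 25 ≡ 14 (mod 90). Using 23⁻¹ = 47: x ≡ 47·14 = 658 = 7·90 + 28, so x = 28.
Check: ψ(28) = 23·28 + 25 = 669 = 7·90 + 39 ≡ 39 (mod 90).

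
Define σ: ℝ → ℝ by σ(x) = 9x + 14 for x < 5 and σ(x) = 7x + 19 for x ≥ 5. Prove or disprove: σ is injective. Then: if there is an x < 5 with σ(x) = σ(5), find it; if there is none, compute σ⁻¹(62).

Both pieces are strictly increasing (slopes 9 and 7), so each is injective on its own interval.
The left piece maps (−∞, 5) onto (−∞, 59); the right piece maps [5, ∞) onto [54, ∞).
These images overlap. In particular σ(5) = 54 (right piece), and solving 9x + 14 = 54 on the left piece gives x = 40/9 < 5.
So σ(40/9) = σ(5) with 40/9 ≠ 5, and σ is not injective. This x = 40/9 is the requested value below 5.

40/9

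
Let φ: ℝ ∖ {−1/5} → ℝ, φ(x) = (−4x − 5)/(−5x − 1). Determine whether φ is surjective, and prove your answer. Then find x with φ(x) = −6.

If φ(x) = 4/5, cross-multiplying gives −5(−4x − 5) = −4(−5x − 1), which simplifies to 25 = 4 — false.  So 4/5 has no preimage and φ is not surjective.
Solving φ(x) = −6: cross-multiplying gives −4x − 5 = −6(−5x − 1), which rearranges to −34x = 11, so x = −11/34.

-11/34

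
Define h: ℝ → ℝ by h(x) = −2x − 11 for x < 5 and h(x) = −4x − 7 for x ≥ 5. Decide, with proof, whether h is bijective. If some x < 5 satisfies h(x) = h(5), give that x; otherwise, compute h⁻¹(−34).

27/4

Both pieces are strictly decreasing (slopes −2 and −4), so each is injective on its own interval.
The left piece maps (−∞, 5) onto (−21, ∞); the right piece maps [5, ∞) onto (−∞, −27].
The images leave a gap (−21 has no preimage), so h is not surjective, hence not bijective.
Because the two images are disjoint, no x < 5 has h(x) = h(5), so we compute h⁻¹(−34): −34 lies in (−∞, −27], so solve −4x − 7 = −34: x = (−34 + 7)/(−4) = 27/4.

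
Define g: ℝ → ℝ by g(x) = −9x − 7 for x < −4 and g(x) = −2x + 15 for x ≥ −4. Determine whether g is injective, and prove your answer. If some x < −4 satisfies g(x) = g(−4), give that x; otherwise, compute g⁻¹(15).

Both pieces are strictly decreasing (slopes −9 and −2), so each is injective on its own interval.
The left piece maps (−∞, −4) onto (29, ∞); the right piece maps [−4, ∞) onto (−∞, 23].
These images are disjoint, so no value is attained by both pieces. So g is injective.
Because the two images are disjoint, no x < −4 has g(x) = g(−4), so we compute g⁻¹(15): 15 lies in (−∞, 23], so solve −2x + 15 = 15: x = (15 − 15)/(−2) = 0.

0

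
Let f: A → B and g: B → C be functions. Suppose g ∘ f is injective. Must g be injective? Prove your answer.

No. Take A = {0, 1}, B = {0, 1, 2, 3}, C = {0, 1, 2, 3}, f(a) = a for each a ∈ A, and g(b) = 2 if b ∈ {2, 3} else g(b) = b.
Then g ∘ f = f is injective (A ⊂ B and f is the inclusion), but g(2) = g(3) = 2 with 2 ≠ 3, so g is not injective.

not injective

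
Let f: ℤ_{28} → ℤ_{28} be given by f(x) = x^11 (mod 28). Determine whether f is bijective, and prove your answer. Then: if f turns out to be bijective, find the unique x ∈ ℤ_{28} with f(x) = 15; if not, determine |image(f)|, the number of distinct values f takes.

21

f(0) = 0^11 = 0.
f(14): Repeated squaring mod 28: 14^1 ≡ 14, 14^2 ≡ 14² = 196 ≡ 0, 14^4 ≡ 0² = 0, 14^8 ≡ 0² = 0. Since 11 = 8 + 2 + 1, 14^11 ≡ 0·0·14: 0·0 = 0, then 0·14 = 0. So 14^11 ≡ 0 (mod 28).
So f(0) = f(14) = 0 while 0 ≠ 14, hence f is not injective, hence not bijective.
Since f is not bijective, we determine |image(f)|. Computing x^11 mod 28 for each x (by repeated squaring, reducing mod 28 at every step), the values f(0), f(1), …, f(27) are: 0, 1, 4, 19, 16, 17, 20, 7, 8, 25, 12, 23, 24, 13, 0, 15, 4, 5, 16, 3, 20, 21, 8, 11, 12, 9, 24, 27.
The distinct values are {0, 1, 3, 4, 5, 7, 8, 9, 11, 12, 13, 15, 16, 17, 19, 20, 21, 23, 24, 25, 27}; there are 21 of them.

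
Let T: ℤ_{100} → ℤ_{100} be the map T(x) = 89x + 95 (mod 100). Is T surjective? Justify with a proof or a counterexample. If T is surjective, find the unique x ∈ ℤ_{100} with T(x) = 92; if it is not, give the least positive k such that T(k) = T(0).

Since gcd(89, 100) = 1, 89 is invertible modulo 100. Euclid's algorithm: 100 = 1·89 + 11, 89 = 8·11 + 1; back-substituting gives 1 = 9·89 − 8·100, so 89⁻¹ ≡ 9 (mod 100).
Then y ↦ 9(y − 95) is a two-sided inverse to T, so every y ∈ ℤ_{100} has a preimage.
Therefore T is surjective.
Since T is surjective, we compute T⁻¹(92): solve 89x + 95 ≡ 92 (mod 100), i.e. 89x ≡ 97 (mod 100).
Multiplying by 89⁻¹ = 9 gives x ≡ 9·97 = 873 = 8·100 + 73 ≡ 73 (mod 100).
Check: T(73) = 89·73 + 95 = 6592 = 65·100 + 92 ≡ 92 (mod 100).

73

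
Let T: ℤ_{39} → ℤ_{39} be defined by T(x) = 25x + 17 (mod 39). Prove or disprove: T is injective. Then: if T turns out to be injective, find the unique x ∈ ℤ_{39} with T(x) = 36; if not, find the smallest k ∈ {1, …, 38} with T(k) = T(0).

7

Suppose T(u) = T(v) in ℤ_{39}. Then 25u + 17 ≡ 25v + 17 (mod 39), so 25(u − v) ≡ 0 (mod 39).
Since gcd(25, 39) = 1, 25 is invertible modulo 39, so u − v ≡ 0 (mod 39), i.e. u = v.
Therefore T is injective.
We now compute 25⁻¹ mod 39 explicitly. Euclid's algorithm: 39 = 1·25 + 14, 25 = 1·14 + 11, 14 = 1·11 + 3, 11 = 3·3 + 2, 3 = 1·2 + 1; back-substituting gives 1 = 25·25 − 16·39, so 25⁻¹ ≡ 25 (mod 39).
Since T is injective, we compute T⁻¹(36): solve 25x + 17 ≡ 36 (mod 39), i.e. 25x ≡ 19 (mod 39).
Multiplying by 25⁻¹ = 25 gives x ≡ 25·19 = 475 = 12·39 + 7 ≡ 7 (mod 39).
Check: T(7) = 25·7 + 17 = 192 = 4·39 + 36 ≡ 36 (mod 39).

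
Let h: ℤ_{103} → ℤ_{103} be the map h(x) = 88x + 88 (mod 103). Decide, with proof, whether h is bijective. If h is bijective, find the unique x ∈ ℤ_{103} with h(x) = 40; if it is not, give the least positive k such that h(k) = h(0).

65

Suppose h(u) = h(v) in ℤ_{103}. Then 88u + 88 ≡ 88v + 88 (mod 103), thus 88(u − v) ≡ 0 (mod 103).
Since gcd(88, 103) = 1, 88 is invertible modulo 103, so u − v ≡ 0 (mod 103), i.e. u = v.
We now compute 88⁻¹ mod 103 explicitly. Euclid's algorithm: 103 = 1·88 + 15, 88 = 5·15 + 13, 15 = 1·13 + 2, 13 = 6·2 + 1; back-substituting gives 1 = 48·88 − 41·103, so 88⁻¹ ≡ 48 (mod 103).
Then y ↦ 48(y − 88) is a two-sided inverse to h, so every y ∈ ℤ_{103} has a preimage.
So h is bijective.
Since h is bijective, we compute h⁻¹(40): solve 88x + 88 ≡ 40 (mod 103), i.e. 88x ≡ 55 (mod 103).
Multiplying by 88⁻¹ = 48 gives x ≡ 48·55 = 2640 = 25·103 + 65 ≡ 65 (mod 103).
Check: h(65) = 88·65 + 88 = 5808 = 56·103 + 40 ≡ 40 (mod 103).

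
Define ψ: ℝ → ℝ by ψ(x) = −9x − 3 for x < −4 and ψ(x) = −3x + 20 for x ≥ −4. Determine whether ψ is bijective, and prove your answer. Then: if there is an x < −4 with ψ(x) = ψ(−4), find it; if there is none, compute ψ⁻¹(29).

Both pieces are strictly decreasing (slopes −9 and −3), so each is injective on its own interval.
The left piece maps (−∞, −4) onto (33, ∞); the right piece maps [−4, ∞) onto (−∞, 32].
The images leave a gap (33 has no preimage), so ψ is not surjective, hence not bijective.
Because the two images are disjoint, no x < −4 has ψ(x) = ψ(−4), so we compute ψ⁻¹(29): 29 lies in (−∞, 32], so solve −3x + 20 = 29: x = (29 − 20)/(−3) = −3.

-3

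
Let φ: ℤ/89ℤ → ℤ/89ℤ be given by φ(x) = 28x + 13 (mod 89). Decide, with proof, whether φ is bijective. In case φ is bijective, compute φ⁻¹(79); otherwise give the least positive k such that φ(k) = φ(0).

85

If φ(x_1) = φ(x_2), then 28x_1 ≡ 28x_2 (mod 89). Because gcd(28, 89) = 1, we may cancel 28 to get x_1 ≡ x_2 (mod 89).
We now compute 28⁻¹ mod 89 explicitly. Euclid's algorithm: 89 = 3·28 + 5, 28 = 5·5 + 3, 5 = 1·3 + 2, 3 = 1·2 + 1; back-substituting gives 1 = 35·28 − 11·89, so 28⁻¹ ≡ 35 (mod 89).
Then y ↦ 35(y − 13) is a two-sided inverse to φ, so every y ∈ ℤ/89ℤ has a preimage.
Therefore φ is bijective.
Since φ is bijective, we find φ⁻¹(79): we need 28x ≡ 79 − 13 ≡ 66 (mod 89). Using 28⁻¹ = 35: x ≡ 35·66 = 2310 = 25·89 + 85, so x = 85.
Check: φ(85) = 28·85 + 13 = 2393 = 26·89 + 79 ≡ 79 (mod 89).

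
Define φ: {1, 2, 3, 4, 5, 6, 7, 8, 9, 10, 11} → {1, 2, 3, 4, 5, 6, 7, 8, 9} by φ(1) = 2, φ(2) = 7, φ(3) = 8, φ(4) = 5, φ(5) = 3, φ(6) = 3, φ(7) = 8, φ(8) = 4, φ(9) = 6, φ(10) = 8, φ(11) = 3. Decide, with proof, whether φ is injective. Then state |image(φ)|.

φ(5) = 3 = φ(6) with 5 ≠ 6, so φ is not injective.
The image of φ is {2, 3, 4, 5, 6, 7, 8}, which has 7 elements.

7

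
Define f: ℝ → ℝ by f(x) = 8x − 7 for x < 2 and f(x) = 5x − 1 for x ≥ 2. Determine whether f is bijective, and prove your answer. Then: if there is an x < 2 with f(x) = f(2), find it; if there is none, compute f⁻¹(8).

Both pieces are strictly increasing (slopes 8 and 5), so each is injective on its own interval.
The left piece maps (−∞, 2) onto (−∞, 9); the right piece maps [2, ∞) onto [9, ∞).
Since 9 = 9, the images partition ℝ: f is injective and surjective, hence bijective.
Because the two images are disjoint, no x < 2 has f(x) = f(2), so we compute f⁻¹(8): 8 lies in (−∞, 9), so solve 8x − 7 = 8: x = (8 + 7)/8 = 15/8.

15/8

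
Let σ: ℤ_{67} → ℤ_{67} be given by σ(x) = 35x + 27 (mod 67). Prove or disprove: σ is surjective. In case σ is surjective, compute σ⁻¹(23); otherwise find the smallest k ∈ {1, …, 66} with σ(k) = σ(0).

Since gcd(35, 67) = 1, 35 is invertible modulo 67. Euclid's algorithm: 67 = 1·35 + 32, 35 = 1·32 + 3, 32 = 10·3 + 2, 3 = 1·2 + 1; back-substituting gives 1 = 23·35 − 12·67, so 35⁻¹ ≡ 23 (mod 67).
Then y ↦ 23(y − 27) is a two-sided inverse to σ, so every y ∈ ℤ_{67} has a preimage.
Hence σ is surjective.
Since σ is surjective, we find σ⁻¹(23): we need 35x ≡ 23 − 27 ≡ 63 (mod 67). Using 35⁻¹ = 23: x ≡ 23·63 = 1449 = 21·67 + 42, so x = 42.
Check: σ(42) = 35·42 + 27 = 1497 = 22·67 + 23 ≡ 23 (mod 67).

42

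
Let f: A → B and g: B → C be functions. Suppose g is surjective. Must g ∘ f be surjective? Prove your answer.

No. Take A = {0}, B = C = {0, 1}, f(0) = 0, and g = identity (surjective).
Then (g ∘ f)(0) = 0, and 1 ∈ C has no preimage under g ∘ f, so g ∘ f is not surjective.

not surjective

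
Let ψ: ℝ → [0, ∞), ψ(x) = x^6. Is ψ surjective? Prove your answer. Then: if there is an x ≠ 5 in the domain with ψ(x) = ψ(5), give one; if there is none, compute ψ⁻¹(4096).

For any y ∈ [0, ∞), x = y^{1/6} ∈ ℝ satisfies x^6 = y, so ψ is surjective.
For the follow-up, such an x exists: taking x = −5 ∈ ℝ gives ψ(−5) = 15625 = ψ(5) with −5 ≠ 5.

-5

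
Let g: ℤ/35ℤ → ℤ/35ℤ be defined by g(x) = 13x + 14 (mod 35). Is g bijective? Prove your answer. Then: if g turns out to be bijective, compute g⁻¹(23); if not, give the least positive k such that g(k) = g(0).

33

By definition, g is injective when g(u) = g(v) forces u = v.
If g(u) = g(v), then 13u ≡ 13v (mod 35). Because gcd(13, 35) = 1, we may cancel 13 to get u ≡ v (mod 35).
We now compute 13⁻¹ mod 35 explicitly. Euclid's algorithm: 35 = 2·13 + 9, 13 = 1·9 + 4, 9 = 2·4 + 1; back-substituting gives 1 = 27·13 − 10·35, so 13⁻¹ ≡ 27 (mod 35).
For any y ∈ ℤ/35ℤ, x = 27(y − 14) mod 35 satisfies g(x) = 13·27(y − 14) + 14 ≡ y (since 13·27 ≡ 1 mod 35). So every y has a preimage.
Thus g is bijective.
Since g is bijective, we find g⁻¹(23): we need 13x ≡ 23 − 14 ≡ 9 (mod 35). Using 13⁻¹ = 27: x ≡ 27·9 = 243 = 6·35 + 33, so x = 33.
Check: g(33) = 13·33 + 14 = 443 = 12·35 + 23 ≡ 23 (mod 35).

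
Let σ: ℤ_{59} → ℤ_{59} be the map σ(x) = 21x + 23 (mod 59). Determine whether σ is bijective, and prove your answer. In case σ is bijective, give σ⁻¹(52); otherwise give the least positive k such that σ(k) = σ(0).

7

By definition, σ is injective if σ(u) = σ(v) implies u = v.
If σ(u) = σ(v), then 21u ≡ 21v (mod 59). Because gcd(21, 59) = 1, we may cancel 21 to get u ≡ v (mod 59).
We now compute 21⁻¹ mod 59 explicitly. Euclid's algorithm: 59 = 2·21 + 17, 21 = 1·17 + 4, 17 = 4·4 + 1; back-substituting gives 1 = 45·21 − 16·59, so 21⁻¹ ≡ 45 (mod 59).
Then y ↦ 45(y − 23) is a two-sided inverse to σ, so every y ∈ ℤ_{59} has a preimage.
Therefore σ is bijective.
Since σ is bijective, we compute σ⁻¹(52): solve 21x + 23 ≡ 52 (mod 59), i.e. 21x ≡ 29 (mod 59).
Multiplying by 21⁻¹ = 45 gives x ≡ 45·29 = 1305 = 22·59 + 7 ≡ 7 (mod 59).
Check: σ(7) = 21·7 + 23 = 170 = 2·59 + 52 ≡ 52 (mod 59).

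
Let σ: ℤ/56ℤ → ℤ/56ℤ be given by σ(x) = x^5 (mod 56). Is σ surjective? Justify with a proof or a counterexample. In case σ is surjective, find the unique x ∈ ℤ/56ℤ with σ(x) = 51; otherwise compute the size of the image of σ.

σ(0) = 0^5 = 0.
σ(14): Repeated squaring mod 56: 14^1 ≡ 14, 14^2 ≡ 14² = 196 ≡ 28, 14^4 ≡ 28² = 784 ≡ 0. Since 5 = 4 + 1, 14^5 ≡ 0·14: 0·14 = 0. So 14^5 ≡ 0 (mod 56).
So σ(0) = σ(14) = 0 while 0 ≠ 14, therefore σ is not injective.
A non-injective map from the 56-element set ℤ/56ℤ to itself takes at most 55 distinct values, so it cannot be surjective. So σ is not surjective.
Since σ is not surjective, we determine |image(σ)|. Computing x^5 mod 56 for each x (by repeated squaring, reducing mod 56 at every step), the values σ(0), σ(1), …, σ(55) are: 0, 1, 32, 19, 16, 45, 48, 7, 8, 25, 40, 51, 24, 13, 0, 15, 32, 33, 16, 3, 48, 21, 8, 39, 40, 9, 24, 27, 0, 29, 32, 47, 16, 17, 48, 35, 8, 53, 40, 23, 24, 41, 0, 43, 32, 5, 16, 31, 48, 49, 8, 11, 40, 37, 24, 55.
The distinct values are {0, 1, 3, 5, 7, 8, 9, 11, 13, 15, 16, 17, 19, 21, 23, 24, 25, 27, 29, 31, 32, 33, 35, 37, 39, 40, 41, 43, 45, 47, 48, 49, 51, 53, 55}; there are 35 of them.

35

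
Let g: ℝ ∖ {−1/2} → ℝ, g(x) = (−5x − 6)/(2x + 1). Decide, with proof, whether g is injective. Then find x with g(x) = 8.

-2/3

Suppose g(s) = g(t). Cross-multiplying: (−5s − 6)(2t + 1) = (−5t − 6)(2s + 1).
Expanding both sides and cancelling the symmetric terms leaves 7·(s − t) = 0. Since 7 ≠ 0, s = t. Hence g is injective.
Solving g(x) = 8: cross-multiplying gives −5x − 6 = 8(2x + 1), which rearranges to −21x = 14, so x = −2/3.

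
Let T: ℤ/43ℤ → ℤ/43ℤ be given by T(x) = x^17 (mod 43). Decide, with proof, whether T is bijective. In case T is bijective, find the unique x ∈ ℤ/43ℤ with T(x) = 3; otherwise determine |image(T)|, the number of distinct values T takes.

28

Since 43 is prime, the nonzero elements of ℤ/43ℤ form a cyclic group of order 42.
As gcd(17, 42) = 1, raising to the 17th power is a bijection on this group: if s^17 ≡ t^17 then (st^{−1})^17 = 1, and the only element of order dividing gcd(17, 42) = 1 is 1, so s = t.
With T(0) = 0 this makes T injective on all of ℤ/43ℤ, hence bijective (finite equal-size domain and codomain). In particular T is bijective.
Since T is bijective, we find the preimage of 3. The inverse of x ↦ x^17 on (ℤ/43ℤ)^× is x ↦ x^5, because 17·5 = 85 = 2·42 + 1 ≡ 1 (mod 42) and x^{42} = 1 for x ≠ 0 (Fermat). So T⁻¹(3) = 3^5 mod 43.
Repeated squaring mod 43: 3^1 ≡ 3, 3^2 ≡ 3² = 9, 3^4 ≡ 9² = 81 ≡ 38. Since 5 = 4 + 1, 3^5 ≡ 38·3: 38·3 = 114 ≡ 28. So 3^5 ≡ 28 (mod 43).
Hence T⁻¹(3) = 28.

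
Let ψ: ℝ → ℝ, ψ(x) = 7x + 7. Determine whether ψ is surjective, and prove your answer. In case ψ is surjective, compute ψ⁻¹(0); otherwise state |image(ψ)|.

Recall that surjectivity means every element of the codomain has a preimage under ψ.
For any y ∈ ℝ, x = (y − 7)/7 satisfies ψ(x) = y.
Therefore ψ is surjective.
Since ψ is surjective, we compute ψ⁻¹(0) = (0 − 7)/7 = −1.

-1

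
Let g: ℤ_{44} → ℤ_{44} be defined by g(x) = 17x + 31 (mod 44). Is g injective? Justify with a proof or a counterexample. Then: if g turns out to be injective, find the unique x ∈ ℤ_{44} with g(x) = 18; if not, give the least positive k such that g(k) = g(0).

Recall: injectivity means: for all a, b in the domain, g(a) = g(b) implies a = b.
Suppose g(a) = g(b) in ℤ_{44}. Then 17a + 31 ≡ 17b + 31 (mod 44), thus 17(a − b) ≡ 0 (mod 44).
Since gcd(17, 44) = 1, 17 is invertible modulo 44, so a − b ≡ 0 (mod 44), i.e. a = b.
Therefore g is injective.
We now compute 17⁻¹ mod 44 explicitly. Euclid's algorithm: 44 = 2·17 + 10, 17 = 1·10 + 7, 10 = 1·7 + 3, 7 = 2·3 + 1; back-substituting gives 1 = 13·17 − 5·44, so 17⁻¹ ≡ 13 (mod 44).
Since g is injective, we compute g⁻¹(18): solve 17x + 31 ≡ 18 (mod 44), i.e. 17x ≡ 31 (mod 44).
Multiplying by 17⁻¹ = 13 gives x ≡ 13·31 = 403 = 9·44 + 7 ≡ 7 (mod 44).
Check: g(7) = 17·7 + 31 = 150 = 3·44 + 18 ≡ 18 (mod 44).

7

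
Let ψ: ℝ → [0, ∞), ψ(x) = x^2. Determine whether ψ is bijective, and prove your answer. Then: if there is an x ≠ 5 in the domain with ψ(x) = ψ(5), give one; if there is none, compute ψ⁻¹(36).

-5

ψ(5) = 25 = (−5)^2 = ψ(−5) (since 2 is even), with 5 ≠ −5. So ψ is not injective, hence not bijective.
For the follow-up, such an x exists: taking x = −5 ∈ ℝ gives ψ(−5) = 25 = ψ(5) with −5 ≠ 5.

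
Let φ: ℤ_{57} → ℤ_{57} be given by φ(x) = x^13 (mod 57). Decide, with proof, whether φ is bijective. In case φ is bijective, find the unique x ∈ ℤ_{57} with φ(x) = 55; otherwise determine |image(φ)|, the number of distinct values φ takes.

43

Computing x^13 mod 57 for each x (by repeated squaring, reducing mod 57 at every step), the values φ(0), φ(1), …, φ(56) are: 0, 1, 41, 33, 28, 17, 42, 7, 8, 6, 13, 11, 12, 34, 2, 48, 43, 35, 18, 19, 20, 3, 52, 47, 36, 4, 26, 27, 25, 32, 30, 31, 53, 21, 10, 5, 54, 37, 38, 39, 22, 14, 9, 55, 23, 45, 46, 44, 51, 49, 50, 15, 40, 29, 24, 16, 56.
Every element of ℤ_{57} appears exactly once in this list, so φ is a bijection, and in particular bijective.
Since φ is bijective, we read off the preimage of 55 from the same table: φ(43) = 55, so φ⁻¹(55) = 43.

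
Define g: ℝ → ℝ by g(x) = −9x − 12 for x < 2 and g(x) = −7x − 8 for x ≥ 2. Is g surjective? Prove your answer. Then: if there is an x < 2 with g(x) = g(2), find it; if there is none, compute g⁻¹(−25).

Both pieces are strictly decreasing (slopes −9 and −7), so each is injective on its own interval.
The left piece maps (−∞, 2) onto (−30, ∞); the right piece maps [2, ∞) onto (−∞, −22].
The union (−30, ∞) ∪ (−∞, −22] covers ℝ, so g is surjective.
For the follow-up: the images overlap, so an x < 2 with g(x) = g(2) exists. g(2) = −22; solving −9x − 12 = −22 for x < 2 gives x = (−22 + 12)/(−9) = 10/9.

10/9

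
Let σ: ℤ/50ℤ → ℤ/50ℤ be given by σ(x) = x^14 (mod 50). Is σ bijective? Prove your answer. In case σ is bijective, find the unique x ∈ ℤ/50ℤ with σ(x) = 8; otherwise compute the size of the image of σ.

22

σ(0) = 0^14 = 0.
σ(10): Repeated squaring mod 50: 10^1 ≡ 10, 10^2 ≡ 10² = 100 ≡ 0, 10^4 ≡ 0² = 0, 10^8 ≡ 0² = 0. Since 14 = 8 + 4 + 2, 10^14 ≡ 0·0·0: 0·0 = 0, then 0·0 = 0. So 10^14 ≡ 0 (mod 50).
So σ(0) = σ(10) = 0 while 0 ≠ 10, so σ is not injective, hence not bijective.
Since σ is not bijective, we determine |image(σ)|. Computing x^14 mod 50 for each x (by repeated squaring, reducing mod 50 at every step), the values σ(0), σ(1), …, σ(49) are: 0, 1, 34, 19, 6, 25, 46, 49, 4, 11, 0, 41, 14, 39, 16, 25, 36, 29, 24, 21, 0, 31, 44, 9, 26, 25, 26, 9, 44, 31, 0, 21, 24, 29, 36, 25, 16, 39, 14, 41, 0, 11, 4, 49, 46, 25, 6, 19, 34, 1.
The distinct values are {0, 1, 4, 6, 9, 11, 14, 16, 19, 21, 24, 25, 26, 29, 31, 34, 36, 39, 41, 44, 46, 49}; there are 22 of them.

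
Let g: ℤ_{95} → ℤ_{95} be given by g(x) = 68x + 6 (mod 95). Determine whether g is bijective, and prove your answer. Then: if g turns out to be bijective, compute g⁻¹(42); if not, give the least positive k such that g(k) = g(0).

62

If g(a) = g(b), then 68a ≡ 68b (mod 95). Because gcd(68, 95) = 1, we may cancel 68 to get a ≡ b (mod 95).
We now compute 68⁻¹ mod 95 explicitly. Euclid's algorithm: 95 = 1·68 + 27, 68 = 2·27 + 14, 27 = 1·14 + 13, 14 = 1·13 + 1; back-substituting gives 1 = 7·68 − 5·95, so 68⁻¹ ≡ 7 (mod 95).
For any y ∈ ℤ_{95}, x = 7(y − 6) mod 95 satisfies g(x) = 68·7(y − 6) + 6 ≡ y (since 68·7 ≡ 1 mod 95). So every y has a preimage.
Hence g is bijective.
Since g is bijective, we compute g⁻¹(42): solve 68x + 6 ≡ 42 (mod 95), i.e. 68x ≡ 36 (mod 95).
Multiplying by 68⁻¹ = 7 gives x ≡ 7·36 = 252 = 2·95 + 62 ≡ 62 (mod 95).
Check: g(62) = 68·62 + 6 = 4222 = 44·95 + 42 ≡ 42 (mod 95).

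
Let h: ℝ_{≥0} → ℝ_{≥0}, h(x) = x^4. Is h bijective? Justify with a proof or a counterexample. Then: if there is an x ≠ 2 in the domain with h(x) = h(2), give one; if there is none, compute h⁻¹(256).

4

On ℝ_{≥0}, x ↦ x^4 is strictly increasing (injective) and for any y ∈ ℝ_{≥0} the 4th root y^{1/4} lies in ℝ_{≥0} (surjective). So h is bijective.
Since x ↦ x^4 is strictly increasing on ℝ_{≥0}, it is injective there, so no x ≠ 2 in the domain has h(x) = h(2). We therefore compute h⁻¹(256) = 256^{1/4} = 4 (indeed 4^4 = 256).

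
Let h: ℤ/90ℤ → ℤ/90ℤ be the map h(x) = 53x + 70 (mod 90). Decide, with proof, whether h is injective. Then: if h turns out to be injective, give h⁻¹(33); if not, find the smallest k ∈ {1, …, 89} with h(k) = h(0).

Recall that injectivity means: for all s, t in the domain, h(s) = h(t) implies s = t.
If h(s) = h(t), then 53s ≡ 53t (mod 90). Because gcd(53, 90) = 1, we may cancel 53 to get s ≡ t (mod 90).
Hence h is injective.
We now compute 53⁻¹ mod 90 explicitly. Euclid's algorithm: 90 = 1·53 + 37, 53 = 1·37 + 16, 37 = 2·16 + 5, 16 = 3·5 + 1; back-substituting gives 1 = 17·53 − 10·90, so 53⁻¹ ≡ 17 (mod 90).
Since h is injective, we compute h⁻¹(33): solve 53x + 70 ≡ 33 (mod 90), i.e. 53x ≡ 53 (mod 90).
Multiplying by 53⁻¹ = 17 gives x ≡ 17·53 = 901 = 10·90 + 1 ≡ 1 (mod 90).
Check: h(1) = 53·1 + 70 = 123 = 1·90 + 33 ≡ 33 (mod 90).

1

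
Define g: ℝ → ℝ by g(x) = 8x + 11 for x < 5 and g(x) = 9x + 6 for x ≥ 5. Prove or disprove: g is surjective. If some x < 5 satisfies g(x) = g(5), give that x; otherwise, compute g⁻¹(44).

Both pieces are strictly increasing (slopes 8 and 9), so each is injective on its own interval.
The left piece maps (−∞, 5) onto (−∞, 51); the right piece maps [5, ∞) onto [51, ∞).
These images together cover ℝ, so g is surjective.
Because the two images are disjoint, no x < 5 has g(x) = g(5), so we compute g⁻¹(44): 44 lies in (−∞, 51), so solve 8x + 11 = 44: x = (44 − 11)/8 = 33/8.

33/8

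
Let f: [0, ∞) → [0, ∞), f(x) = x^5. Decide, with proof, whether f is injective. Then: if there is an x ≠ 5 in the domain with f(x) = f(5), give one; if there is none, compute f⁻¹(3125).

5

On [0, ∞), x ↦ x^5 is strictly increasing, so f(u) = f(v) forces u = v. Therefore f is injective.
Since x ↦ x^5 is strictly increasing on [0, ∞), it is injective there, so no x ≠ 5 in the domain has f(x) = f(5). We therefore compute f⁻¹(3125) = 3125^{1/5} = 5 (indeed 5^5 = 3125).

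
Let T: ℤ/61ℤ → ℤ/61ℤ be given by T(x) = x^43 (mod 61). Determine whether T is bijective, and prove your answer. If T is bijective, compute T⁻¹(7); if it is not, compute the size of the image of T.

Since 61 is prime, the nonzero elements of ℤ/61ℤ form a cyclic group of order 60.
As gcd(43, 60) = 1, raising to the 43rd power is a bijection on this group: if s^43 ≡ t^43 then (st^{−1})^43 = 1, and the only element of order dividing gcd(43, 60) = 1 is 1, so s = t.
With T(0) = 0 this makes T injective on all of ℤ/61ℤ, hence bijective (finite equal-size domain and codomain). In particular T is bijective.
Since T is bijective, we find the preimage of 7. The inverse of x ↦ x^43 on (ℤ/61ℤ)^× is x ↦ x^7, because 43·7 = 301 = 5·60 + 1 ≡ 1 (mod 60) and x^{60} = 1 for x ≠ 0 (Fermat). So T⁻¹(7) = 7^7 mod 61.
Repeated squaring mod 61: 7^1 ≡ 7, 7^2 ≡ 7² = 49, 7^4 ≡ 49² = 2401 ≡ 22. Since 7 = 4 + 2 + 1, 7^7 ≡ 22·49·7: 22·49 = 1078 ≡ 41, then 41·7 = 287 ≡ 43. So 7^7 ≡ 43 (mod 61).
Hence T⁻¹(7) = 43.

43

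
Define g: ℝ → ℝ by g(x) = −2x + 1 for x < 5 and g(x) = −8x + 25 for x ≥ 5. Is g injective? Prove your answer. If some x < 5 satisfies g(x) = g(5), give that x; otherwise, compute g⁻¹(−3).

Both pieces are strictly decreasing (slopes −2 and −8), so each is injective on its own interval.
The left piece maps (−∞, 5) onto (−9, ∞); the right piece maps [5, ∞) onto (−∞, −15].
These images are disjoint, so no value is attained by both pieces. Hence g is injective.
Because the two images are disjoint, no x < 5 has g(x) = g(5), so we compute g⁻¹(−3): −3 lies in (−9, ∞), so solve −2x + 1 = −3: x = (−3 − 1)/(−2) = 2.

2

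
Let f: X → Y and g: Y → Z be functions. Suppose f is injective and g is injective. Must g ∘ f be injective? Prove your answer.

injective

Suppose (g ∘ f)(x_1) = (g ∘ f)(x_2), i.e. g(f(x_1)) = g(f(x_2)).
Since g is injective, f(x_1) = f(x_2). Since f is injective, x_1 = x_2. Thus g ∘ f is injective.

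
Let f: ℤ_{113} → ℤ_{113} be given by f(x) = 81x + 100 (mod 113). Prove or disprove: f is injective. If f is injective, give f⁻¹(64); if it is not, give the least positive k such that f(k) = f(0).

If f(x_1) = f(x_2), then 81x_1 ≡ 81x_2 (mod 113). Because gcd(81, 113) = 1, we may cancel 81 to get x_1 ≡ x_2 (mod 113).
Thus f is injective.
We now compute 81⁻¹ mod 113 explicitly. Euclid's algorithm: 113 = 1·81 + 32, 81 = 2·32 + 17, 32 = 1·17 + 15, 17 = 1·15 + 2, 15 = 7·2 + 1; back-substituting gives 1 = 60·81 − 43·113, so 81⁻¹ ≡ 60 (mod 113).
Since f is injective, we compute f⁻¹(64): solve 81x + 100 ≡ 64 (mod 113), i.e. 81x ≡ 77 (mod 113).
Multiplying by 81⁻¹ = 60 gives x ≡ 60·77 = 4620 = 40·113 + 100 ≡ 100 (mod 113).
Check: f(100) = 81·100 + 100 = 8200 = 72·113 + 64 ≡ 64 (mod 113).

100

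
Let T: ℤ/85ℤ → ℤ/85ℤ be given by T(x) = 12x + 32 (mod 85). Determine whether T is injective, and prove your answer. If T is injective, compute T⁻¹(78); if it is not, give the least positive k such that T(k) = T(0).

18

Recall that injectivity means: for all x_1, x_2 in the domain, T(x_1) = T(x_2) implies x_1 = x_2.
Suppose T(x_1) = T(x_2) in ℤ/85ℤ. Then 12x_1 + 32 ≡ 12x_2 + 32 (mod 85), hence 12(x_1 − x_2) ≡ 0 (mod 85).
Since gcd(12, 85) = 1, 12 is invertible modulo 85, therefore x_1 − x_2 ≡ 0 (mod 85), i.e. x_1 = x_2.
Hence T is injective.
We now compute 12⁻¹ mod 85 explicitly. Euclid's algorithm: 85 = 7·12 + 1; back-substituting gives 1 = 78·12 − 11·85, so 12⁻¹ ≡ 78 (mod 85).
Since T is injective, we compute T⁻¹(78): solve 12x + 32 ≡ 78 (mod 85), i.e. 12x ≡ 46 (mod 85).
Multiplying by 12⁻¹ = 78 gives x ≡ 78·46 = 3588 = 42·85 + 18 ≡ 18 (mod 85).
Check: T(18) = 12·18 + 32 = 248 = 2·85 + 78 ≡ 78 (mod 85).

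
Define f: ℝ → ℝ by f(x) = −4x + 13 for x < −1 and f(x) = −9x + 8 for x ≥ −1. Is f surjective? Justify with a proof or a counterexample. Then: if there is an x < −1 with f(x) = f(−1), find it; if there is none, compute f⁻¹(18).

-5/4

Both pieces are strictly decreasing (slopes −4 and −9), so each is injective on its own interval.
The left piece maps (−∞, −1) onto (17, ∞); the right piece maps [−1, ∞) onto (−∞, 17].
These images together cover ℝ, so f is surjective.
Because the two images are disjoint, no x < −1 has f(x) = f(−1), so we compute f⁻¹(18): 18 lies in (17, ∞), so solve −4x + 13 = 18: x = (18 − 13)/(−4) = −5/4.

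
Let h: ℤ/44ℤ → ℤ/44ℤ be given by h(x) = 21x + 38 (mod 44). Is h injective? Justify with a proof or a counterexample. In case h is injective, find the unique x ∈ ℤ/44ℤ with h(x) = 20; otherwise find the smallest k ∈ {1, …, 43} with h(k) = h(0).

Suppose h(a) = h(b) in ℤ/44ℤ. Then 21a + 38 ≡ 21b + 38 (mod 44), therefore 21(a − b) ≡ 0 (mod 44).
Since gcd(21, 44) = 1, 21 is invertible modulo 44, hence a − b ≡ 0 (mod 44), i.e. a = b.
Hence h is injective.
We now compute 21⁻¹ mod 44 explicitly. Euclid's algorithm: 44 = 2·21 + 2, 21 = 10·2 + 1; back-substituting gives 1 = 21·21 − 10·44, so 21⁻¹ ≡ 21 (mod 44).
Since h is injective, we find h⁻¹(20): we need 21x ≡ 20 − 38 ≡ 26 (mod 44). Using 21⁻¹ = 21: x ≡ 21·26 = 546 = 12·44 + 18, so x = 18.
Check: h(18) = 21·18 + 38 = 416 = 9·44 + 20 ≡ 20 (mod 44).

18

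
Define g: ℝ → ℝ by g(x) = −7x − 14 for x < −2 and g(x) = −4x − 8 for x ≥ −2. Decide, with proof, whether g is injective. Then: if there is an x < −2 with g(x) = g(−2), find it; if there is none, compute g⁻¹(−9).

Both pieces are strictly decreasing (slopes −7 and −4), so each is injective on its own interval.
The left piece maps (−∞, −2) onto (0, ∞); the right piece maps [−2, ∞) onto (−∞, 0].
These images are disjoint, so no value is attained by both pieces. Thus g is injective.
Because the two images are disjoint, no x < −2 has g(x) = g(−2), so we compute g⁻¹(−9): −9 lies in (−∞, 0], so solve −4x − 8 = −9: x = (−9 + 8)/(−4) = 1/4.

1/4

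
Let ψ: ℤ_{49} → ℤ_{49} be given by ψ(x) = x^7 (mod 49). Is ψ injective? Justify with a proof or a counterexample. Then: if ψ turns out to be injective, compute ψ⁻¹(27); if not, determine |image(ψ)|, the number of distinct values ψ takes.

7

ψ(0) = 0^7 = 0.
ψ(7): Repeated squaring mod 49: 7^1 ≡ 7, 7^2 ≡ 7² = 49 ≡ 0, 7^4 ≡ 0² = 0. Since 7 = 4 + 2 + 1, 7^7 ≡ 0·0·7: 0·0 = 0, then 0·7 = 0. So 7^7 ≡ 0 (mod 49).
So ψ(0) = ψ(7) = 0 while 0 ≠ 7, so ψ is not injective.
Since ψ is not injective, we determine |image(ψ)|. Computing x^7 mod 49 for each x (by repeated squaring, reducing mod 49 at every step), the values ψ(0), ψ(1), …, ψ(48) are: 0, 1, 30, 31, 18, 19, 48, 0, 1, 30, 31, 18, 19, 48, 0, 1, 30, 31, 18, 19, 48, 0, 1, 30, 31, 18, 19, 48, 0, 1, 30, 31, 18, 19, 48, 0, 1, 30, 31, 18, 19, 48, 0, 1, 30, 31, 18, 19, 48.
The distinct values are {0, 1, 18, 19, 30, 31, 48}; there are 7 of them.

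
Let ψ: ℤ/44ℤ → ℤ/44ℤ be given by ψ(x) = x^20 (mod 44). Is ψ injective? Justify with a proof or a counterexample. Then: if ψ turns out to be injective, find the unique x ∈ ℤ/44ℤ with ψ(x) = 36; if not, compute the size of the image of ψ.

ψ(1) = 1^20 = 1.
ψ(3): Repeated squaring mod 44: 3^1 ≡ 3, 3^2 ≡ 3² = 9, 3^4 ≡ 9² = 81 ≡ 37, 3^8 ≡ 37² = 1369 ≡ 5, 3^16 ≡ 5² = 25. Since 20 = 16 + 4, 3^20 ≡ 25·37: 25·37 = 925 ≡ 1. So 3^20 ≡ 1 (mod 44).
So ψ(1) = ψ(3) = 1 while 1 ≠ 3, therefore ψ is not injective.
Since ψ is not injective, we determine |image(ψ)|. Computing x^20 mod 44 for each x (by repeated squaring, reducing mod 44 at every step), the values ψ(0), ψ(1), …, ψ(43) are: 0, 1, 12, 1, 12, 1, 12, 1, 12, 1, 12, 33, 12, 1, 12, 1, 12, 1, 12, 1, 12, 1, 0, 1, 12, 1, 12, 1, 12, 1, 12, 1, 12, 33, 12, 1, 12, 1, 12, 1, 12, 1, 12, 1.
The distinct values are {0, 1, 12, 33}; there are 4 of them.

4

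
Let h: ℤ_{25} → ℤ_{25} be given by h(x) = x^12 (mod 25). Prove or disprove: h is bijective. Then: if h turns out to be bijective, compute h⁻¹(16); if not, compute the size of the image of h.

6

h(3): Repeated squaring mod 25: 3^1 ≡ 3, 3^2 ≡ 3² = 9, 3^4 ≡ 9² = 81 ≡ 6, 3^8 ≡ 6² = 36 ≡ 11. Since 12 = 8 + 4, 3^12 ≡ 11·6: 11·6 = 66 ≡ 16. So 3^12 ≡ 16 (mod 25).
h(4): Repeated squaring mod 25: 4^1 ≡ 4, 4^2 ≡ 4² = 16, 4^4 ≡ 16² = 256 ≡ 6, 4^8 ≡ 6² = 36 ≡ 11. Since 12 = 8 + 4, 4^12 ≡ 11·6: 11·6 = 66 ≡ 16. So 4^12 ≡ 16 (mod 25).
So h(3) = h(4) = 16 while 3 ≠ 4, hence h is not injective, hence not bijective.
Since h is not bijective, we determine |image(h)|. Computing x^12 mod 25 for each x (by repeated squaring, reducing mod 25 at every step), the values h(0), h(1), …, h(24) are: 0, 1, 21, 16, 16, 0, 11, 1, 11, 6, 0, 21, 6, 6, 21, 0, 6, 11, 1, 11, 0, 16, 16, 21, 1.
The distinct values are {0, 1, 6, 11, 16, 21}; there are 6 of them.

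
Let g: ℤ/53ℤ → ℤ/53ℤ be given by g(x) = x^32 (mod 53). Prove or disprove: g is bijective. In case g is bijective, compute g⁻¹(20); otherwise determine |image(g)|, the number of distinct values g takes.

g(2): Repeated squaring mod 53: 2^1 ≡ 2, 2^2 ≡ 2² = 4, 2^4 ≡ 4² = 16, 2^8 ≡ 16² = 256 ≡ 44, 2^16 ≡ 44² = 1936 ≡ 28, 2^32 ≡ 28² = 784 ≡ 42. So 2^32 ≡ 42 (mod 53).
g(7): Repeated squaring mod 53: 7^1 ≡ 7, 7^2 ≡ 7² = 49, 7^4 ≡ 49² = 2401 ≡ 16, 7^8 ≡ 16² = 256 ≡ 44, 7^16 ≡ 44² = 1936 ≡ 28, 7^32 ≡ 28² = 784 ≡ 42. So 7^32 ≡ 42 (mod 53).
So g(2) = g(7) = 42 while 2 ≠ 7, hence g is not injective, hence not bijective.
Since g is not bijective, we determine |image(g)|. Computing x^32 mod 53 for each x (by repeated squaring, reducing mod 53 at every step), the values g(0), g(1), …, g(52) are: 0, 1, 42, 13, 15, 10, 16, 42, 47, 10, 49, 36, 36, 46, 15, 24, 13, 44, 49, 46, 44, 16, 28, 1, 28, 47, 24, 24, 47, 28, 1, 28, 16, 44, 46, 49, 44, 13, 24, 15, 46, 36, 36, 49, 10, 47, 42, 16, 10, 15, 13, 42, 1.
The distinct values are {0, 1, 10, 13, 15, 16, 24, 28, 36, 42, 44, 46, 47, 49}; there are 14 of them.

14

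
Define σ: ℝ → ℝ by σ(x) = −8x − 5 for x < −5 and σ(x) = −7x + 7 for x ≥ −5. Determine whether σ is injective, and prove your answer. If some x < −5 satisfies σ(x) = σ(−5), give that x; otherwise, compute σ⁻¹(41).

-47/8

Both pieces are strictly decreasing (slopes −8 and −7), so each is injective on its own interval.
The left piece maps (−∞, −5) onto (35, ∞); the right piece maps [−5, ∞) onto (−∞, 42].
These images overlap. In particular σ(−5) = 42 (right piece), and solving −8x − 5 = 42 on the left piece gives x = −47/8 < −5.
So σ(−47/8) = σ(−5) with −47/8 ≠ −5, and σ is not injective. This x = −47/8 is the requested value below −5.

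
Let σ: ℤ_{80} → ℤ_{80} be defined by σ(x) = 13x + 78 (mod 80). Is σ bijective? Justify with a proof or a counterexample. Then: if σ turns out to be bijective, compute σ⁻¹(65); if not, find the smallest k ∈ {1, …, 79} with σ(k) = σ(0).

79

Recall: injectivity means: for all x_1, x_2 in the domain, σ(x_1) = σ(x_2) implies x_1 = x_2.
If σ(x_1) = σ(x_2), then 13x_1 ≡ 13x_2 (mod 80). Because gcd(13, 80) = 1, we may cancel 13 to get x_1 ≡ x_2 (mod 80).
We now compute 13⁻¹ mod 80 explicitly. Euclid's algorithm: 80 = 6·13 + 2, 13 = 6·2 + 1; back-substituting gives 1 = 37·13 − 6·80, so 13⁻¹ ≡ 37 (mod 80).
For any y ∈ ℤ_{80}, x = 37(y − 78) mod 80 satisfies σ(x) = 13·37(y − 78) + 78 ≡ y (since 13·37 ≡ 1 mod 80). So every y has a preimage.
Thus σ is bijective.
Since σ is bijective, we compute σ⁻¹(65): solve 13x + 78 ≡ 65 (mod 80), i.e. 13x ≡ 67 (mod 80).
Multiplying by 13⁻¹ = 37 gives x ≡ 37·67 = 2479 = 30·80 + 79 ≡ 79 (mod 80).
Check: σ(79) = 13·79 + 78 = 1105 = 13·80 + 65 ≡ 65 (mod 80).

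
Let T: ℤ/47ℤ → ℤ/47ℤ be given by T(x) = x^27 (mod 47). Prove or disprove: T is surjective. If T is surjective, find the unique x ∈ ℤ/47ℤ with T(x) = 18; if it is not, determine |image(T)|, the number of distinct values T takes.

Since 47 is prime, the nonzero elements of ℤ/47ℤ form a cyclic group of order 46.
As gcd(27, 46) = 1, raising to the 27th power is a bijection on this group: if s^27 ≡ t^27 then (st^{−1})^27 = 1, and the only element of order dividing gcd(27, 46) = 1 is 1, so s = t.
With T(0) = 0 this makes T injective on all of ℤ/47ℤ, hence bijective (finite equal-size domain and codomain). In particular T is surjective.
Since T is surjective, we find the preimage of 18. The inverse of x ↦ x^27 on (ℤ/47ℤ)^× is x ↦ x^29, because 27·29 = 783 = 17·46 + 1 ≡ 1 (mod 46) and x^{46} = 1 for x ≠ 0 (Fermat). So T⁻¹(18) = 18^29 mod 47.
Repeated squaring mod 47: 18^1 ≡ 18, 18^2 ≡ 18² = 324 ≡ 42, 18^4 ≡ 42² = 1764 ≡ 25, 18^8 ≡ 25² = 625 ≡ 14, 18^16 ≡ 14² = 196 ≡ 8. Since 29 = 16 + 8 + 4 + 1, 18^29 ≡ 8·14·25·18: 8·14 = 112 ≡ 18, then 18·25 = 450 ≡ 27, then 27·18 = 486 ≡ 16. So 18^29 ≡ 16 (mod 47).
Hence T⁻¹(18) = 16.

16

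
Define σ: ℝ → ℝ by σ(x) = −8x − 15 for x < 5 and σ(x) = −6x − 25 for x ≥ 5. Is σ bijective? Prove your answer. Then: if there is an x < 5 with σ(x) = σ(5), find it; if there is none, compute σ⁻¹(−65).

Both pieces are strictly decreasing (slopes −8 and −6), so each is injective on its own interval.
The left piece maps (−∞, 5) onto (−55, ∞); the right piece maps [5, ∞) onto (−∞, −55].
Since −55 = −55, the images partition ℝ: σ is injective and surjective, hence bijective.
Because the two images are disjoint, no x < 5 has σ(x) = σ(5), so we compute σ⁻¹(−65): −65 lies in (−∞, −55], so solve −6x − 25 = −65: x = (−65 + 25)/(−6) = 20/3.

20/3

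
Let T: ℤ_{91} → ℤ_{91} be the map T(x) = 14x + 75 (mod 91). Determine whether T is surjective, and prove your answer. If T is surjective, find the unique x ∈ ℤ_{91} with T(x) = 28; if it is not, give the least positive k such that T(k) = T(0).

13

Since gcd(14, 91) = 7, we have 14x ≡ 0 (mod 7) for all x, so T(x) ≡ 5 (mod 7).
But 0 ≢ 5 (mod 7), so 0 ∈ ℤ_{91} has no preimage. Thus T is not surjective.
Since T is not surjective, we find the least positive k with T(k) = T(0): this means 14k ≡ 0 (mod 91), i.e. 91 ∣ 14k. Since gcd(14, 91) = 7, dividing through by 7 this holds exactly when 13 ∣ 2k, and as gcd(2, 13) = 1, exactly when 13 ∣ k.
The smallest positive such k is 13.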